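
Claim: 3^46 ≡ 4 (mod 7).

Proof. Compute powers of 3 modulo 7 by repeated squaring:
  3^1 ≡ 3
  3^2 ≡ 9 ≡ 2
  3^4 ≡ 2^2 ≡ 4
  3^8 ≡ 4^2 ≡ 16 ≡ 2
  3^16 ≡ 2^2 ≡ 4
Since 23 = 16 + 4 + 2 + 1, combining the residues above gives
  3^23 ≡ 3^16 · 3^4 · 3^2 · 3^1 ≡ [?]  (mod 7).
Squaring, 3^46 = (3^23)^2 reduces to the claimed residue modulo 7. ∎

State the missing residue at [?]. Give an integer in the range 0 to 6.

Multiply the listed residues: 4 · 4 · 2 · 3 = 16 → 32 → 96.
Reducing modulo 7: 96 = 13·7 + 5, so 3^23 ≡ 5.

5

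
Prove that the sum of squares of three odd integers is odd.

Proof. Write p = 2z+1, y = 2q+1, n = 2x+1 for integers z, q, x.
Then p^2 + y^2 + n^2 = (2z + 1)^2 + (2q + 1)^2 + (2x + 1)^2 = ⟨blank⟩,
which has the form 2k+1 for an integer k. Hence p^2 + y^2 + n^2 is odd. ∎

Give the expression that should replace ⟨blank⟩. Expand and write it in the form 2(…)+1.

Expanding: (2z + 1)^2 + (2q + 1)^2 + (2x + 1)^2 = 4q^2 + 4q + 4x^2 + 4x + 4z^2 + 4z + 3.
Every term except the constant is even, so this is 2(2q^2 + 2q + 2x^2 + 2x + 2z^2 + 2z + 1) + 1,
and 2q^2 + 2q + 2x^2 + 2x + 2z^2 + 2z + 1 ∈ ℤ gives the required form.

2(2q^2 + 2q + 2x^2 + 2x + 2z^2 + 2z + 1) + 1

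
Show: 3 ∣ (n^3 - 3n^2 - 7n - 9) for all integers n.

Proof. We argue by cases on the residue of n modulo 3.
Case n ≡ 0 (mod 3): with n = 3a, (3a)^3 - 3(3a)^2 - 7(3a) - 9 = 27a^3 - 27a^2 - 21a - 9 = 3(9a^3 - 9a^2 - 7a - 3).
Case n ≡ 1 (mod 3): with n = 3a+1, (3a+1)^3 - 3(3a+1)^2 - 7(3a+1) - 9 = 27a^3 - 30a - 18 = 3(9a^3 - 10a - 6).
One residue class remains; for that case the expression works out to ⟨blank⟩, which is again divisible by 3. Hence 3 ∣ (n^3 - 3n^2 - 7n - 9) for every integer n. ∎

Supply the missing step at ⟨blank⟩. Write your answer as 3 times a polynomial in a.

3(9a^3 + 9a^2 - 7a - 9)

The residues treated are {0, 1}, so the missing case is n ≡ 2 (mod 3); write n = 3a+2.
Then (3a+2)^3 - 3(3a+2)^2 - 7(3a+2) - 9 = 27a^3 + 27a^2 - 21a - 27 = 3(9a^3 + 9a^2 - 7a - 9).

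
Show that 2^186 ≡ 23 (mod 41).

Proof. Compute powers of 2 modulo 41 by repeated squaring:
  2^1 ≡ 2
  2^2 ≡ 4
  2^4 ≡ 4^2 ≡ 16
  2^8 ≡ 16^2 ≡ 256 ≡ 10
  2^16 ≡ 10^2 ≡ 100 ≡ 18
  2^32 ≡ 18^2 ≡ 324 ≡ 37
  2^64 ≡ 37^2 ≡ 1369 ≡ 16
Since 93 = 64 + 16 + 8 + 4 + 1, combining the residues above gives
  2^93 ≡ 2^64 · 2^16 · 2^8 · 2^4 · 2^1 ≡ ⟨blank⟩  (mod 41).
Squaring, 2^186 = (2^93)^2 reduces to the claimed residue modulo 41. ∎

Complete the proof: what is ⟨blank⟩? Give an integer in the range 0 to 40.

33

Multiply the listed residues: 16 · 18 · 10 · 16 · 2 = 288 → 2880 → 46080 → 92160.
Reducing modulo 41: 92160 = 2247·41 + 33, so 2^93 ≡ 33.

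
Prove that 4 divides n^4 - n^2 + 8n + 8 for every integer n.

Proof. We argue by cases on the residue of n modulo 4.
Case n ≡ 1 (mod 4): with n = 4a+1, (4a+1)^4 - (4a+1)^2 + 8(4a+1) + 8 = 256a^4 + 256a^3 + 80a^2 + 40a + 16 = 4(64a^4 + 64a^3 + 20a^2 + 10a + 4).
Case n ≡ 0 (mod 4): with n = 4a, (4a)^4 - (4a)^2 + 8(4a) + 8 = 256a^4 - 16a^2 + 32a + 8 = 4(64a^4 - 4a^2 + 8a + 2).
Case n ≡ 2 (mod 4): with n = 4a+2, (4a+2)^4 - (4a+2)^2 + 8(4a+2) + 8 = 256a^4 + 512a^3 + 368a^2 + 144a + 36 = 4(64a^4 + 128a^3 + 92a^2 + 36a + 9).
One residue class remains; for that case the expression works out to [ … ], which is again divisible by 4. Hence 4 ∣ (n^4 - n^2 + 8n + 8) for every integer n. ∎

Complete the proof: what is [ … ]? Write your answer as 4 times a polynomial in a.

4(64a^4 + 192a^3 + 212a^2 + 110a + 26)

The residues treated are {1, 0, 2}, so the missing case is n ≡ 3 (mod 4); write n = 4a+3.
Then (4a+3)^4 - (4a+3)^2 + 8(4a+3) + 8 = 256a^4 + 768a^3 + 848a^2 + 440a + 104 = 4(64a^4 + 192a^3 + 212a^2 + 110a + 26).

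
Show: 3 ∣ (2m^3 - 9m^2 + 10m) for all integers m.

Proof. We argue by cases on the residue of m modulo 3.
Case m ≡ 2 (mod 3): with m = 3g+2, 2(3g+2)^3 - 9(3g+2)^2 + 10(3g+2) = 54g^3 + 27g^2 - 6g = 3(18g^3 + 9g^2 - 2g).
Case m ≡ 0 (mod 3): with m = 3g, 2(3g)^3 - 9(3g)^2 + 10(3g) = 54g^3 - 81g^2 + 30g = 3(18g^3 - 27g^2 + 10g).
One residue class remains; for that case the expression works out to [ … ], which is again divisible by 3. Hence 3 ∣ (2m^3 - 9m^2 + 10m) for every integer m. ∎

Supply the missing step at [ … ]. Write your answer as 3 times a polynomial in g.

3(18g^3 - 9g^2 - 2g + 1)

Only m ≡ 1 (mod 3) is unaccounted for. Put m = 3g+1:
2(3g+1)^3 - 9(3g+1)^2 + 10(3g+1) expands to 54g^3 - 27g^2 - 6g + 3,
and factoring out 3 leaves 3(18g^3 - 9g^2 - 2g + 1).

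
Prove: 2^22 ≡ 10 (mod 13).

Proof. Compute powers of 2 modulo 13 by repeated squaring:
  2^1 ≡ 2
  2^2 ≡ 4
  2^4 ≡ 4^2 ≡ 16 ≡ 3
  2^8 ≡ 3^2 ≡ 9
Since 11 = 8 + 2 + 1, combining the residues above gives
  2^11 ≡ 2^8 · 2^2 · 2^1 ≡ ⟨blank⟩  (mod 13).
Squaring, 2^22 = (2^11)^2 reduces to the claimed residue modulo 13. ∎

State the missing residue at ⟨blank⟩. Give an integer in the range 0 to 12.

2^8 · 2^2 · 2^1 ≡ 9 · 4 · 2 = 72.
72 mod 13 = 7, so 2^11 ≡ 7 (mod 13).

7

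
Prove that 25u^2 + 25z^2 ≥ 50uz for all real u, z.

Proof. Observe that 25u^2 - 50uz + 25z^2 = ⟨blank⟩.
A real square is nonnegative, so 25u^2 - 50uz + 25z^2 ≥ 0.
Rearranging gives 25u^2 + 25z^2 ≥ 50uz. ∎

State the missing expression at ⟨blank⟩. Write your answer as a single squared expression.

(5u - 5z)^2

25u^2 - 50uz + 25z^2 is a perfect-square trinomial: the outer terms are (5u)^2 and (5z)^2, and the cross term is -2·5u·5z.
So 25u^2 - 50uz + 25z^2 = (5u - 5z)^2 ≥ 0.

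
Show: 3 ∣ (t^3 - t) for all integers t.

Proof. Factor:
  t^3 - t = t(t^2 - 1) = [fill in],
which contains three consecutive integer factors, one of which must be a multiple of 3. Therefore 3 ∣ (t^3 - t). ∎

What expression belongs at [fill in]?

(t - 1)t(t + 1)

t(t^2 - 1) = t(t - 1)(t + 1) = (t - 1)t(t + 1).
These three factors are consecutive integers, so their product is divisible by 3.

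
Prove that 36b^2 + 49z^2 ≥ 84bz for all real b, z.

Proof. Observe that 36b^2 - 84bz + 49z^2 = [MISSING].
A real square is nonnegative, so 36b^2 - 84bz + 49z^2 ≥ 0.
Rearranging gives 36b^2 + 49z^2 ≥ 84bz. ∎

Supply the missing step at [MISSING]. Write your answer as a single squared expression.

(6b - 7z)^2

The leading and trailing coefficients are 6^2 and 7^2, and 84 = 2·6·7, so the trinomial is (6b - 7z)^2.
Hence 36b^2 - 84bz + 49z^2 ≥ 0.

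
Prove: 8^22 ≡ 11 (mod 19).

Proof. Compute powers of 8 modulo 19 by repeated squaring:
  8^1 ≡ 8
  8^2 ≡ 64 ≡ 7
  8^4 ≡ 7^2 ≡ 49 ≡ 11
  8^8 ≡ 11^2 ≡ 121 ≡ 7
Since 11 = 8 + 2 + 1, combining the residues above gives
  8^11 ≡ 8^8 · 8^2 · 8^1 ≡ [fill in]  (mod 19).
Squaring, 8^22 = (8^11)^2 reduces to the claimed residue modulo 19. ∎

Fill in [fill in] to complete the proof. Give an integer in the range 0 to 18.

Multiply the listed residues: 7 · 7 · 8 = 49 → 392.
Reducing modulo 19: 392 = 20·19 + 12, so 8^11 ≡ 12.

12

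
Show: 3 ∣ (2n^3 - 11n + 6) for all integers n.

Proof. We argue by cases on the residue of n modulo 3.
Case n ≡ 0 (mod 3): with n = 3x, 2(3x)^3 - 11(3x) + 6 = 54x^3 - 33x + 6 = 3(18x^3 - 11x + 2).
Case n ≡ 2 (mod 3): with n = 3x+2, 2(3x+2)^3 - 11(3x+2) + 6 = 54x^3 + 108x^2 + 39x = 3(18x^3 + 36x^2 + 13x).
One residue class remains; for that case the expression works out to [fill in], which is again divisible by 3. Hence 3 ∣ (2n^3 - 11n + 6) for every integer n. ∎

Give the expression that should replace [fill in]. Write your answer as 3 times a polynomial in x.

Only n ≡ 1 (mod 3) is unaccounted for. Put n = 3x+1:
2(3x+1)^3 - 11(3x+1) + 6 expands to 54x^3 + 54x^2 - 15x - 3,
and factoring out 3 leaves 3(18x^3 + 18x^2 - 5x - 1).

3(18x^3 + 18x^2 - 5x - 1)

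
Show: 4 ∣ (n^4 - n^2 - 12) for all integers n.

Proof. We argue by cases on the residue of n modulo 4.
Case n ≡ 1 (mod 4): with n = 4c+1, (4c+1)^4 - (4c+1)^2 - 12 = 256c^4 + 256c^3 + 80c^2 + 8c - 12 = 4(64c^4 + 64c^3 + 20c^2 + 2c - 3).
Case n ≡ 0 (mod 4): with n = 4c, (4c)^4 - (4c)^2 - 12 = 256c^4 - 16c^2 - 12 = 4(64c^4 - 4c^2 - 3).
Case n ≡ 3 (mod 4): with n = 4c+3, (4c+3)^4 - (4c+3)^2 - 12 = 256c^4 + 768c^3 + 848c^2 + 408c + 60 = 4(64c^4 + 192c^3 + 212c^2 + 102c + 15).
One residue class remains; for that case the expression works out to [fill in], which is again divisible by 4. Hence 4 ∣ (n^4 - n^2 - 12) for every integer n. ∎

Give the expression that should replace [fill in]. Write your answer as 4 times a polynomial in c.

4(64c^4 + 128c^3 + 92c^2 + 28c)

The residues treated are {1, 0, 3}, so the missing case is n ≡ 2 (mod 4); write n = 4c+2.
Then (4c+2)^4 - (4c+2)^2 - 12 = 256c^4 + 512c^3 + 368c^2 + 112c = 4(64c^4 + 128c^3 + 92c^2 + 28c).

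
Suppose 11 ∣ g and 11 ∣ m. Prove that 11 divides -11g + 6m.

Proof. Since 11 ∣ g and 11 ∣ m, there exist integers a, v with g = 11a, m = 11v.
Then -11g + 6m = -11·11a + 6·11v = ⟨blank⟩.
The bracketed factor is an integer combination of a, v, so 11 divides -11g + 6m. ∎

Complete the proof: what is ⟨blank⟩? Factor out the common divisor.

11(-11a + 6v)

Each term has a factor of 11: -11·11a + 6·11v = 11·(-11a + 6v).
Since -11a + 6v is an integer, 11 ∣ (-11g + 6m).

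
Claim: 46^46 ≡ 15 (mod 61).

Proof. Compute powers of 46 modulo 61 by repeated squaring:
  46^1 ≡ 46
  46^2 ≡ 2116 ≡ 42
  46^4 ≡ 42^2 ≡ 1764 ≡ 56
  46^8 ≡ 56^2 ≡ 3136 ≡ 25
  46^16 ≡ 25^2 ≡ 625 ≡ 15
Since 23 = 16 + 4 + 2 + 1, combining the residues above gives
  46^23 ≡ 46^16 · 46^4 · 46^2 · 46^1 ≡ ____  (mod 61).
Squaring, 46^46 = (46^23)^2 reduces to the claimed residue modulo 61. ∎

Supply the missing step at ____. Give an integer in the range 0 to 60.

36

Multiply the listed residues: 15 · 56 · 42 · 46 = 840 → 35280 → 1622880.
Reducing modulo 61: 1622880 = 26604·61 + 36, so 46^23 ≡ 36.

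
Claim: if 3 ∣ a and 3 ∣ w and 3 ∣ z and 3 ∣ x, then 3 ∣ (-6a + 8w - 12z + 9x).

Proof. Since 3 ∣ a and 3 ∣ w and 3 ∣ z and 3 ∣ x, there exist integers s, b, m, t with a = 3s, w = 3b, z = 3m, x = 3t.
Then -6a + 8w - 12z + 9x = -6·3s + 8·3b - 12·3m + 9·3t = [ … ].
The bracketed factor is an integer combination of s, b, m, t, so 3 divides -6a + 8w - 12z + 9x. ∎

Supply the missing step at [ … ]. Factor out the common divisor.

3(8b - 12m - 6s + 9t)

Each term has a factor of 3: -6·3s + 8·3b - 12·3m + 9·3t = 3·(8b - 12m - 6s + 9t).
Since 8b - 12m - 6s + 9t is an integer, 3 ∣ (-6a + 8w - 12z + 9x).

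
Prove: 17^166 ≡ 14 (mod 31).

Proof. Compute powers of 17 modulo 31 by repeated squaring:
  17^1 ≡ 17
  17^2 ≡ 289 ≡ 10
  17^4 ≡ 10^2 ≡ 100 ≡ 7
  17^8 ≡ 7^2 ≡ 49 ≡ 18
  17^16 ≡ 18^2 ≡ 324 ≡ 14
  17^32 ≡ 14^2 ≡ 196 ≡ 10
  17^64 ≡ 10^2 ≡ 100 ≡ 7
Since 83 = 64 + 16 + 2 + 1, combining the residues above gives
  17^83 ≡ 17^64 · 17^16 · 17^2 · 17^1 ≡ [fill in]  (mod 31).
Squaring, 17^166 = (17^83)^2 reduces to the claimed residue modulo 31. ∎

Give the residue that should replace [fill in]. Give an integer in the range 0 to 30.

Multiply the listed residues: 7 · 14 · 10 · 17 = 98 → 980 → 16660.
Reducing modulo 31: 16660 = 537·31 + 13, so 17^83 ≡ 13.

13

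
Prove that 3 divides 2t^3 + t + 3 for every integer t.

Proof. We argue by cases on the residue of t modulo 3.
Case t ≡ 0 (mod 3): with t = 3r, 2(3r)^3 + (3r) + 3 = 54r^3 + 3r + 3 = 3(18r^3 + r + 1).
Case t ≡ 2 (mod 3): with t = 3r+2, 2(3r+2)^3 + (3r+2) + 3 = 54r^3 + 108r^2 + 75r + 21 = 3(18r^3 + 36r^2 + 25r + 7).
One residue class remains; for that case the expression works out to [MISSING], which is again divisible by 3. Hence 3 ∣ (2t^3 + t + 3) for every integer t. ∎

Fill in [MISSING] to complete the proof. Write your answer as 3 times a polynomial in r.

The residues treated are {0, 2}, so the missing case is t ≡ 1 (mod 3); write t = 3r+1.
Then 2(3r+1)^3 + (3r+1) + 3 = 54r^3 + 54r^2 + 21r + 6 = 3(18r^3 + 18r^2 + 7r + 2).

3(18r^3 + 18r^2 + 7r + 2)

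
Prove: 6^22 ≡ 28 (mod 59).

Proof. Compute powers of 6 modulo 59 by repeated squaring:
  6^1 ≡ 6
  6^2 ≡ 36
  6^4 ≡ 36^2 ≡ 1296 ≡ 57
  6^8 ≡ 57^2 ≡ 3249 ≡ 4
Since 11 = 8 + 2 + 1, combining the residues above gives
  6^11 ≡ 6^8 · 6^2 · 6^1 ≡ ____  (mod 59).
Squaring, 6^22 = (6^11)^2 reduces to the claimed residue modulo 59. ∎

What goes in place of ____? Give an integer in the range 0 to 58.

Multiply the listed residues: 4 · 36 · 6 = 144 → 864.
Reducing modulo 59: 864 = 14·59 + 38, so 6^11 ≡ 38.

38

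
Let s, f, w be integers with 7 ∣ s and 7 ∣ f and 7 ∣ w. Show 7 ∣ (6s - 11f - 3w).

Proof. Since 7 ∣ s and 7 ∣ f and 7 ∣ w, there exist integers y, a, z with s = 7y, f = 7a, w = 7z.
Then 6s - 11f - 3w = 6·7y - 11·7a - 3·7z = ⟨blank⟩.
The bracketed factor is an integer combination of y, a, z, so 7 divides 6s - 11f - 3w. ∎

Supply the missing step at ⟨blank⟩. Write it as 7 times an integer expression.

Each term has a factor of 7: 6·7y - 11·7a - 3·7z = 7·(-11a + 6y - 3z).
Since -11a + 6y - 3z is an integer, 7 ∣ (6s - 11f - 3w).

7(-11a + 6y - 3z)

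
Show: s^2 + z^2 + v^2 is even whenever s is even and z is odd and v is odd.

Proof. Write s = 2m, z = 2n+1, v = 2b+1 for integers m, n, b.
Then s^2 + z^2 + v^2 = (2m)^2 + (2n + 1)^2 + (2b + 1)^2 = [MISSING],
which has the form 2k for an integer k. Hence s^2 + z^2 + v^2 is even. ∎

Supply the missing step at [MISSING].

Expanding: (2m)^2 + (2n + 1)^2 + (2b + 1)^2 = 4b^2 + 4b + 4m^2 + 4n^2 + 4n + 2.
Every term is even; pulling out the factor of 2 gives 2(2b^2 + 2b + 2m^2 + 2n^2 + 2n + 1).

2(2b^2 + 2b + 2m^2 + 2n^2 + 2n + 1)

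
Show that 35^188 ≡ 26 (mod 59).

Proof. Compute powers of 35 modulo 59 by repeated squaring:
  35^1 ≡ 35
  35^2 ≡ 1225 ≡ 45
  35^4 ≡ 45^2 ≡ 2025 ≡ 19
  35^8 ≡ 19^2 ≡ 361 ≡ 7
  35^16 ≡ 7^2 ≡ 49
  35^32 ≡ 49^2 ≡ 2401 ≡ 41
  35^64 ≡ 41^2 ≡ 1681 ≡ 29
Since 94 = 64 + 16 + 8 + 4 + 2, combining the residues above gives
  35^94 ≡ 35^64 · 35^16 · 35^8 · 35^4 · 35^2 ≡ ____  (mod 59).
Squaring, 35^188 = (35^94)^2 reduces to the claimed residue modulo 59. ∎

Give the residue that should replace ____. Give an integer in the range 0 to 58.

12

35^64 · 35^16 · 35^8 · 35^4 · 35^2 ≡ 29 · 49 · 7 · 19 · 45 = 8504685.
8504685 mod 59 = 12, so 35^94 ≡ 12 (mod 59).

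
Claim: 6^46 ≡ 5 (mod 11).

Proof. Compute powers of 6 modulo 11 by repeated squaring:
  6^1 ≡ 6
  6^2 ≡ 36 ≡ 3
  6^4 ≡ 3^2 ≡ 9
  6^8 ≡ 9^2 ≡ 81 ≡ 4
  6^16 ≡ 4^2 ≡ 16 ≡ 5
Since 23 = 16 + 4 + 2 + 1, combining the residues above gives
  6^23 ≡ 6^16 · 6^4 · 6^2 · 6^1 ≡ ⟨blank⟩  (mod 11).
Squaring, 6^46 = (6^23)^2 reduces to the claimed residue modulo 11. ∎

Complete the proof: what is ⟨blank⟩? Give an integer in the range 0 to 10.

6^16 · 6^4 · 6^2 · 6^1 ≡ 5 · 9 · 3 · 6 = 810.
810 mod 11 = 7, so 6^23 ≡ 7 (mod 11).

7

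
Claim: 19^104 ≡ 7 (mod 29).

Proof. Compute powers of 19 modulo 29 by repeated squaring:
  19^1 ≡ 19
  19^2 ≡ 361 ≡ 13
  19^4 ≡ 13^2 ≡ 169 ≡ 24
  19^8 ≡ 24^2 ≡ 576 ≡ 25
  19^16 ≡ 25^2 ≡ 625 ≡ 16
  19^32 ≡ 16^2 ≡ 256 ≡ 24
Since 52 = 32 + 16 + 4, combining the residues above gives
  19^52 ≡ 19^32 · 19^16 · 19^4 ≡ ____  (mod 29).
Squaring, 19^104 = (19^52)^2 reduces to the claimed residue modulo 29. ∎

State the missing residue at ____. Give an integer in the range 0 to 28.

23

19^32 · 19^16 · 19^4 ≡ 24 · 16 · 24 = 9216.
9216 mod 29 = 23, so 19^52 ≡ 23 (mod 29).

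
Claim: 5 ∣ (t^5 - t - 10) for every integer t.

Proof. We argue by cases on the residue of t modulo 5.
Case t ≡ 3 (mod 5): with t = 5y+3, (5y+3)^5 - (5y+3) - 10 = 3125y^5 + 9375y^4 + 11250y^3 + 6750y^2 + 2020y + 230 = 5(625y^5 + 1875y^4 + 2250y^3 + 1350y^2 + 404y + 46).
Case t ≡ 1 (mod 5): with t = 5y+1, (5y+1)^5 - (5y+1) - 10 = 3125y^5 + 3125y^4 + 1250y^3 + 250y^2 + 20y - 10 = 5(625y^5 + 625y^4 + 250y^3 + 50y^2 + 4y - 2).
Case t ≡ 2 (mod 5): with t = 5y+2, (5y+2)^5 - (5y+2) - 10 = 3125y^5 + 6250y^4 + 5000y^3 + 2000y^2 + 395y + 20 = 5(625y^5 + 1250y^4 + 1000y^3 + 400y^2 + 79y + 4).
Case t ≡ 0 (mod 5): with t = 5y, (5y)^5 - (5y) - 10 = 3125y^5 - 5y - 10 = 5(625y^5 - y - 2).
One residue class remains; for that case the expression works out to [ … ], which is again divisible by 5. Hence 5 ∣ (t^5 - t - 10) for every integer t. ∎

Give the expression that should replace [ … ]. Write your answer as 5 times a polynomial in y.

5(625y^5 + 2500y^4 + 4000y^3 + 3200y^2 + 1279y + 202)

Only t ≡ 4 (mod 5) is unaccounted for. Put t = 5y+4:
(5y+4)^5 - (5y+4) - 10 expands to 3125y^5 + 12500y^4 + 20000y^3 + 16000y^2 + 6395y + 1010,
and factoring out 5 leaves 5(625y^5 + 2500y^4 + 4000y^3 + 3200y^2 + 1279y + 202).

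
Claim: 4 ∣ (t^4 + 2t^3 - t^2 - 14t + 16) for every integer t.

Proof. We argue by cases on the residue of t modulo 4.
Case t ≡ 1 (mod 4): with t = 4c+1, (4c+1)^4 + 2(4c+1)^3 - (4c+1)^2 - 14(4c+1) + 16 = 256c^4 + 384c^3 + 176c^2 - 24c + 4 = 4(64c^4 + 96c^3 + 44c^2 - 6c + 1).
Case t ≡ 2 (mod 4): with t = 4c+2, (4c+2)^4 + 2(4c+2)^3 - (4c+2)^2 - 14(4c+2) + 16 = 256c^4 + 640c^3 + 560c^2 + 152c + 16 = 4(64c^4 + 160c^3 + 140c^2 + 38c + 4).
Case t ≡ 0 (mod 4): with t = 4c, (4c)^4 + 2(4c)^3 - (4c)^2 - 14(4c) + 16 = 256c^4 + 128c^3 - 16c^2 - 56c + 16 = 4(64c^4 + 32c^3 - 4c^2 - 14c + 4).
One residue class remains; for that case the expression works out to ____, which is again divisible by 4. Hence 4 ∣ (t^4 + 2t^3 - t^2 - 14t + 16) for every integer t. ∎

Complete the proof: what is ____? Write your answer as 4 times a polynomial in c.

The residues treated are {1, 2, 0}, so the missing case is t ≡ 3 (mod 4); write t = 4c+3.
Then (4c+3)^4 + 2(4c+3)^3 - (4c+3)^2 - 14(4c+3) + 16 = 256c^4 + 896c^3 + 1136c^2 + 568c + 100 = 4(64c^4 + 224c^3 + 284c^2 + 142c + 25).

4(64c^4 + 224c^3 + 284c^2 + 142c + 25)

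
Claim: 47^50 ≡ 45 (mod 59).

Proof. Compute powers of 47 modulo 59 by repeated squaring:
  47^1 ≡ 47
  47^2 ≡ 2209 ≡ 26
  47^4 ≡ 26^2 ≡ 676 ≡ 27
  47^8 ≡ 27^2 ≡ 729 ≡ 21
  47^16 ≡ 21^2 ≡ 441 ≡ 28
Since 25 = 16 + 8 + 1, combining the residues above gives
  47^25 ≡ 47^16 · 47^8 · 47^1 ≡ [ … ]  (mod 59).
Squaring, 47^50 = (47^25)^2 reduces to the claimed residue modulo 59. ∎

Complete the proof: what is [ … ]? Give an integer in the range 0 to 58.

47^16 · 47^8 · 47^1 ≡ 28 · 21 · 47 = 27636.
27636 mod 59 = 24, so 47^25 ≡ 24 (mod 59).

24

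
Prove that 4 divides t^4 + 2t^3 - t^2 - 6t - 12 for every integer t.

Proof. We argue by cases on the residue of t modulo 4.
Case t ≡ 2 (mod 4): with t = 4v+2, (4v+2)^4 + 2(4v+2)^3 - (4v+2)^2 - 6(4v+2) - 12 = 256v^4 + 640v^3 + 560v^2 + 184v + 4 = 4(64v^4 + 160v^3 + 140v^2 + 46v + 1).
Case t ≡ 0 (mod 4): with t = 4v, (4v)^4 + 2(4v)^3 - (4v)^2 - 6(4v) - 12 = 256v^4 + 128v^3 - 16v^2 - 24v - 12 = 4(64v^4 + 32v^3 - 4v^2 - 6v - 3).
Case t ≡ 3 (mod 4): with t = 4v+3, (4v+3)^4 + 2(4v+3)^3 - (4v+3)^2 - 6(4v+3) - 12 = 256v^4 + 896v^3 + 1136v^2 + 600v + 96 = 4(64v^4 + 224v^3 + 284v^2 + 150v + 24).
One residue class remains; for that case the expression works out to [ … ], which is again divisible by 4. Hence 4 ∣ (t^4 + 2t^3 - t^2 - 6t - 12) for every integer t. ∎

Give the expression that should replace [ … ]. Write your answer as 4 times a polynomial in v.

4(64v^4 + 96v^3 + 44v^2 + 2v - 4)

The residues treated are {2, 0, 3}, so the missing case is t ≡ 1 (mod 4); write t = 4v+1.
Then (4v+1)^4 + 2(4v+1)^3 - (4v+1)^2 - 6(4v+1) - 12 = 256v^4 + 384v^3 + 176v^2 + 8v - 16 = 4(64v^4 + 96v^3 + 44v^2 + 2v - 4).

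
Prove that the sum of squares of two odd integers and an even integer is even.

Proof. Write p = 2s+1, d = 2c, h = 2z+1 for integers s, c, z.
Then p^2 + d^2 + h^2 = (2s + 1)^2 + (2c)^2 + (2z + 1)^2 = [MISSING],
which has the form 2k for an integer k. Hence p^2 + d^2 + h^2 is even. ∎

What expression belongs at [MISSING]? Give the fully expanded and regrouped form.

Expanding: (2s + 1)^2 + (2c)^2 + (2z + 1)^2 = 4c^2 + 4s^2 + 4s + 4z^2 + 4z + 2.
Every term is even; pulling out the factor of 2 gives 2(2c^2 + 2s^2 + 2s + 2z^2 + 2z + 1).

2(2c^2 + 2s^2 + 2s + 2z^2 + 2z + 1)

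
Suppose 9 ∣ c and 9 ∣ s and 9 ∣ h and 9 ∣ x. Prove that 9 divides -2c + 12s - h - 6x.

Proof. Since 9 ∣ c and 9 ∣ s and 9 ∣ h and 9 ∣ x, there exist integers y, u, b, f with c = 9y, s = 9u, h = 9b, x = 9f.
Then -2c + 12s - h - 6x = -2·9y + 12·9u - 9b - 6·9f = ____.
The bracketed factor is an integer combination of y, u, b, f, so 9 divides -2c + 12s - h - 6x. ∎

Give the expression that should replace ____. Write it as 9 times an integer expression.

Pull the common 9 out of every term: -2·9y + 12·9u - 9b - 6·9f = 9(-b - 6f + 12u - 2y).
-b - 6f + 12u - 2y is an integer, which exhibits the divisibility.

9(-b - 6f + 12u - 2y)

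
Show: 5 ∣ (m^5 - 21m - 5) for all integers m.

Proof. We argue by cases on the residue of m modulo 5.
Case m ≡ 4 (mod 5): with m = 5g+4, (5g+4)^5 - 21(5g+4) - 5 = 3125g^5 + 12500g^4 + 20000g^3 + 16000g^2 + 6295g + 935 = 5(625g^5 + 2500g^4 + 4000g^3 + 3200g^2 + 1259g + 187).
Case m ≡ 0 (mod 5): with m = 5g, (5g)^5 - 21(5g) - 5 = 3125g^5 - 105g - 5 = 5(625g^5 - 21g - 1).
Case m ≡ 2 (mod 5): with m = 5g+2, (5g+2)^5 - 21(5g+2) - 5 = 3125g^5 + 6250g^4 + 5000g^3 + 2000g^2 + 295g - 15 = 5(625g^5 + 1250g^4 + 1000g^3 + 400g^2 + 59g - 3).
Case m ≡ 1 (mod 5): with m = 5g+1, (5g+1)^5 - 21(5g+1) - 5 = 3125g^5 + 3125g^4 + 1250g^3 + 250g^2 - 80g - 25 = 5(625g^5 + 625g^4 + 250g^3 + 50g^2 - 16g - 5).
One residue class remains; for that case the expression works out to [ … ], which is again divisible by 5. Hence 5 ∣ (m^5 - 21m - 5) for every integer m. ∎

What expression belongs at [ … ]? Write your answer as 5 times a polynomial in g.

The residues treated are {4, 0, 2, 1}, so the missing case is m ≡ 3 (mod 5); write m = 5g+3.
Then (5g+3)^5 - 21(5g+3) - 5 = 3125g^5 + 9375g^4 + 11250g^3 + 6750g^2 + 1920g + 175 = 5(625g^5 + 1875g^4 + 2250g^3 + 1350g^2 + 384g + 35).

5(625g^5 + 1875g^4 + 2250g^3 + 1350g^2 + 384g + 35)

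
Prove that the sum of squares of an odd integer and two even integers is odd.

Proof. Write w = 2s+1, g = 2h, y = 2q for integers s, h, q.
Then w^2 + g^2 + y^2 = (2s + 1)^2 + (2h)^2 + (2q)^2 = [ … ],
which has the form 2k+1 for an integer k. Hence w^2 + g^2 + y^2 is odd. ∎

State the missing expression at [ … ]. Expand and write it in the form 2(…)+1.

(2s + 1)^2 + (2h)^2 + (2q)^2 = 4h^2 + 4q^2 + 4s^2 + 4s + 1
= 2(2h^2 + 2q^2 + 2s^2 + 2s) + 1.
Since 2h^2 + 2q^2 + 2s^2 + 2s is an integer, the sum of squares is of the form 2k+1 for an integer k.

2(2h^2 + 2q^2 + 2s^2 + 2s) + 1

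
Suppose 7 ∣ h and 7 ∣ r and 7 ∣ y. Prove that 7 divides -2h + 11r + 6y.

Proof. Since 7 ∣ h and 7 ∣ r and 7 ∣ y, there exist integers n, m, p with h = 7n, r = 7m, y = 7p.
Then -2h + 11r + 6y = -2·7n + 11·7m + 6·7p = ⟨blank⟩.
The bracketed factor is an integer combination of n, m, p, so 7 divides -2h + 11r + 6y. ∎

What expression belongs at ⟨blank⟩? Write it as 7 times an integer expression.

7(11m - 2n + 6p)

Each term has a factor of 7: -2·7n + 11·7m + 6·7p = 7·(11m - 2n + 6p).
Since 11m - 2n + 6p is an integer, 7 ∣ (-2h + 11r + 6y).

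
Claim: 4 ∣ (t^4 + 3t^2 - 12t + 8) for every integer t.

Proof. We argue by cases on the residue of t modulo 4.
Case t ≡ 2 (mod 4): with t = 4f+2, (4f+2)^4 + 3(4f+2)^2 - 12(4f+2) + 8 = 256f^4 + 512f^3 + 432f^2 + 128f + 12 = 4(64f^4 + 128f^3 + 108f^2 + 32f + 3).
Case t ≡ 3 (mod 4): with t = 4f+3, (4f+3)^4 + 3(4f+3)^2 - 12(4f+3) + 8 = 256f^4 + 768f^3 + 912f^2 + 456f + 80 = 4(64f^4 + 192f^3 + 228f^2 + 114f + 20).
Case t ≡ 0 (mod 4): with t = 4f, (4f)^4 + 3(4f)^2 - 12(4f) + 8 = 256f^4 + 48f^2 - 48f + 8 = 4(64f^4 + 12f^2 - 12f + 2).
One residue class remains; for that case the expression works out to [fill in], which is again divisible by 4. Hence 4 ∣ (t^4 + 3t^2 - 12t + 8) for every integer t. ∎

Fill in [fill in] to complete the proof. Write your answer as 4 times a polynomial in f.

Only t ≡ 1 (mod 4) is unaccounted for. Put t = 4f+1:
(4f+1)^4 + 3(4f+1)^2 - 12(4f+1) + 8 expands to 256f^4 + 256f^3 + 144f^2 - 8f,
and factoring out 4 leaves 4(64f^4 + 64f^3 + 36f^2 - 2f).

4(64f^4 + 64f^3 + 36f^2 - 2f)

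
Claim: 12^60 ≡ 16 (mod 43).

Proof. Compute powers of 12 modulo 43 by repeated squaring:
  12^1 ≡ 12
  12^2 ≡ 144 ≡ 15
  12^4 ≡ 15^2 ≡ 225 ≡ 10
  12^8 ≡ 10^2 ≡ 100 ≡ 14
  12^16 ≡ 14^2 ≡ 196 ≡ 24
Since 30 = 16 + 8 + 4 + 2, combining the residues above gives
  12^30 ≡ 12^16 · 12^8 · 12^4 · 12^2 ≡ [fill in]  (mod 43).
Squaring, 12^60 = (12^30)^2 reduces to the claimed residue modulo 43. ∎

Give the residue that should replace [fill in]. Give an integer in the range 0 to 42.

4

Multiply the listed residues: 24 · 14 · 10 · 15 = 336 → 3360 → 50400.
Reducing modulo 43: 50400 = 1172·43 + 4, so 12^30 ≡ 4.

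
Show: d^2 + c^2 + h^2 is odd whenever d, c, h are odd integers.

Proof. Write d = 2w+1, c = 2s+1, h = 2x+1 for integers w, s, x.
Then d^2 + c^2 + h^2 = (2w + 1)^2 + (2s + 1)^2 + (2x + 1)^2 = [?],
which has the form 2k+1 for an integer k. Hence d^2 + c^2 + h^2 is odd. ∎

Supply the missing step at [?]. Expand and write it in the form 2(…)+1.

2(2s^2 + 2s + 2w^2 + 2w + 2x^2 + 2x + 1) + 1

Expanding: (2w + 1)^2 + (2s + 1)^2 + (2x + 1)^2 = 4s^2 + 4s + 4w^2 + 4w + 4x^2 + 4x + 3.
Every term except the constant is even, so this is 2(2s^2 + 2s + 2w^2 + 2w + 2x^2 + 2x + 1) + 1,
and 2s^2 + 2s + 2w^2 + 2w + 2x^2 + 2x + 1 ∈ ℤ gives the required form.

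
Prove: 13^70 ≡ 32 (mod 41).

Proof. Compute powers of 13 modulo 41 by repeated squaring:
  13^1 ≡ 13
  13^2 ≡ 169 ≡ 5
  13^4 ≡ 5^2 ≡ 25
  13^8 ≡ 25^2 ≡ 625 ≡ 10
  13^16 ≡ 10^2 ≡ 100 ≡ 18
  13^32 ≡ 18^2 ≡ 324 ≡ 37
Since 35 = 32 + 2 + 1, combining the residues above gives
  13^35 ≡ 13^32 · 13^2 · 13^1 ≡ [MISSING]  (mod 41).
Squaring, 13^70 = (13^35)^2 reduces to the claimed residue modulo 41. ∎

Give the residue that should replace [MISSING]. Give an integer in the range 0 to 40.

27

13^32 · 13^2 · 13^1 ≡ 37 · 5 · 13 = 2405.
2405 mod 41 = 27, so 13^35 ≡ 27 (mod 41).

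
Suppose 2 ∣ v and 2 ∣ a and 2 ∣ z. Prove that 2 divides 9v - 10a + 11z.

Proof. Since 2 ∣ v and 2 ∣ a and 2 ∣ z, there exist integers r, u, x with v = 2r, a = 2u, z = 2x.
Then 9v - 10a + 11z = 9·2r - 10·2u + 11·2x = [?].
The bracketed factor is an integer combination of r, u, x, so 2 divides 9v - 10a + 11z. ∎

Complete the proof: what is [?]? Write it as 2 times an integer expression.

Pull the common 2 out of every term: 9·2r - 10·2u + 11·2x = 2(9r - 10u + 11x).
9r - 10u + 11x is an integer, which exhibits the divisibility.

2(9r - 10u + 11x)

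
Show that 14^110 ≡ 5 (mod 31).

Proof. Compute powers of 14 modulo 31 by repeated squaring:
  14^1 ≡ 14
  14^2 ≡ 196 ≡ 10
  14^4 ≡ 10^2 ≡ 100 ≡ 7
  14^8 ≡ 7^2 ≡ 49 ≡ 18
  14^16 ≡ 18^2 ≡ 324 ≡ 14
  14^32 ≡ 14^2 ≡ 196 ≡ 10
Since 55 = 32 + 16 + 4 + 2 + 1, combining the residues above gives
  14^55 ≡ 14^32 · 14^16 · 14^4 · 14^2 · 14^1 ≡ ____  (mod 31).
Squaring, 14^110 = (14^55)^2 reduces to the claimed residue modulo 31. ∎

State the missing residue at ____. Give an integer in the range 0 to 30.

Multiply the listed residues: 10 · 14 · 7 · 10 · 14 = 140 → 980 → 9800 → 137200.
Reducing modulo 31: 137200 = 4425·31 + 25, so 14^55 ≡ 25.

25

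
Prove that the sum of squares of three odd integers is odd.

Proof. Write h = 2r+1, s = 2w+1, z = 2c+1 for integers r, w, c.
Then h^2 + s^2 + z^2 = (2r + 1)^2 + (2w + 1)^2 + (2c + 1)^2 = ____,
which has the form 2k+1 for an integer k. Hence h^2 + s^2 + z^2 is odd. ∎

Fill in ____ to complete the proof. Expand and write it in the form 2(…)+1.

Expanding: (2r + 1)^2 + (2w + 1)^2 + (2c + 1)^2 = 4c^2 + 4c + 4r^2 + 4r + 4w^2 + 4w + 3.
Every term except the constant is even, so this is 2(2c^2 + 2c + 2r^2 + 2r + 2w^2 + 2w + 1) + 1,
and 2c^2 + 2c + 2r^2 + 2r + 2w^2 + 2w + 1 ∈ ℤ gives the required form.

2(2c^2 + 2c + 2r^2 + 2r + 2w^2 + 2w + 1) + 1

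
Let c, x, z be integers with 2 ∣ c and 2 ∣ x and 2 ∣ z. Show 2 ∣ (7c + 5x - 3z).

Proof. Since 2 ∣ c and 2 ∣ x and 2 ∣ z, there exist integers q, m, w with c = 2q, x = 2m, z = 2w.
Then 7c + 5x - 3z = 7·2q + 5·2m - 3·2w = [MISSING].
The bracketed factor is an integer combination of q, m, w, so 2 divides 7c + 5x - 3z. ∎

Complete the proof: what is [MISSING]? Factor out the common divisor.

Each term has a factor of 2: 7·2q + 5·2m - 3·2w = 2·(5m + 7q - 3w).
Since 5m + 7q - 3w is an integer, 2 ∣ (7c + 5x - 3z).

2(5m + 7q - 3w)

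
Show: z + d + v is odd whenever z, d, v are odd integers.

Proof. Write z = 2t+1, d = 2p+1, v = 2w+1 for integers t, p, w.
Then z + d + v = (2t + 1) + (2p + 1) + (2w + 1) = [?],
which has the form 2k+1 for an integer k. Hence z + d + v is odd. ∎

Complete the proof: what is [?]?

Expanding: (2t + 1) + (2p + 1) + (2w + 1) = 2p + 2t + 2w + 3.
Every term except the constant is even, so this is 2(p + t + w + 1) + 1,
and p + t + w + 1 ∈ ℤ gives the required form.

2(p + t + w + 1) + 1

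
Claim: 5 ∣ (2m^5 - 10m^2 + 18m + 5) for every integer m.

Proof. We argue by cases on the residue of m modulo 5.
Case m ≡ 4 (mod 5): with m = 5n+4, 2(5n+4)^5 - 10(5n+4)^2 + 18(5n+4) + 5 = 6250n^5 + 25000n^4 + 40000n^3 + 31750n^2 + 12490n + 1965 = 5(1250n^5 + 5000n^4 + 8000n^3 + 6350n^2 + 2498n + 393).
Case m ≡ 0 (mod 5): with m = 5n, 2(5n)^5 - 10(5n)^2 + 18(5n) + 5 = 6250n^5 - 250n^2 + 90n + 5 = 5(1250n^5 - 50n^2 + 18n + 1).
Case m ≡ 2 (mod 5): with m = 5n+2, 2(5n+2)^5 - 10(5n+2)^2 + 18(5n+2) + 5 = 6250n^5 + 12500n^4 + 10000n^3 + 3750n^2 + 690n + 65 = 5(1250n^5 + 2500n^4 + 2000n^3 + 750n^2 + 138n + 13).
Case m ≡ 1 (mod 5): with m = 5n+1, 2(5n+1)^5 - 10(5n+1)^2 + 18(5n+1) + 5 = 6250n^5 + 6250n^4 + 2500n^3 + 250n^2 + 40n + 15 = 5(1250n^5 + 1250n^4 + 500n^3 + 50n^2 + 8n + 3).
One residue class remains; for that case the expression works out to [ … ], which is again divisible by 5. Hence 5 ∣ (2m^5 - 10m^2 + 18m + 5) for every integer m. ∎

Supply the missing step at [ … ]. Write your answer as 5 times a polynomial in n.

5(1250n^5 + 3750n^4 + 4500n^3 + 2650n^2 + 768n + 91)

Only m ≡ 3 (mod 5) is unaccounted for. Put m = 5n+3:
2(5n+3)^5 - 10(5n+3)^2 + 18(5n+3) + 5 expands to 6250n^5 + 18750n^4 + 22500n^3 + 13250n^2 + 3840n + 455,
and factoring out 5 leaves 5(1250n^5 + 3750n^4 + 4500n^3 + 2650n^2 + 768n + 91).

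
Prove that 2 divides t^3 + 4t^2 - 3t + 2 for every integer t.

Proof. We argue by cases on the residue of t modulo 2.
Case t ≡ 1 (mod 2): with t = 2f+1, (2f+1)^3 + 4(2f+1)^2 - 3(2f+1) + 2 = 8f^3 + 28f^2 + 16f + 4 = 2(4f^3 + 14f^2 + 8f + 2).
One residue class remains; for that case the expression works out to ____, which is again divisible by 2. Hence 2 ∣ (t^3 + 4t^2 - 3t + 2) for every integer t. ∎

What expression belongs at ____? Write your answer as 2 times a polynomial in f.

Only t ≡ 0 (mod 2) is unaccounted for. Put t = 2f:
(2f)^3 + 4(2f)^2 - 3(2f) + 2 expands to 8f^3 + 16f^2 - 6f + 2,
and factoring out 2 leaves 2(4f^3 + 8f^2 - 3f + 1).

2(4f^3 + 8f^2 - 3f + 1)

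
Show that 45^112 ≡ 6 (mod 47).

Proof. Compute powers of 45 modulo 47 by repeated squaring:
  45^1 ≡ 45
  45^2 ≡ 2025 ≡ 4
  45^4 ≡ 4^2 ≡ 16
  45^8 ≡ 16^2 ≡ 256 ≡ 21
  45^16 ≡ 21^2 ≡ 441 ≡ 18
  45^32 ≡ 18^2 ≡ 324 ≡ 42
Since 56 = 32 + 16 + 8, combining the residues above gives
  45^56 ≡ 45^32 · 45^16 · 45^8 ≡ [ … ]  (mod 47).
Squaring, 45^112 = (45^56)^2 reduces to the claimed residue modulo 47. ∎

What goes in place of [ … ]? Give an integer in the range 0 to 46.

45^32 · 45^16 · 45^8 ≡ 42 · 18 · 21 = 15876.
15876 mod 47 = 37, so 45^56 ≡ 37 (mod 47).

37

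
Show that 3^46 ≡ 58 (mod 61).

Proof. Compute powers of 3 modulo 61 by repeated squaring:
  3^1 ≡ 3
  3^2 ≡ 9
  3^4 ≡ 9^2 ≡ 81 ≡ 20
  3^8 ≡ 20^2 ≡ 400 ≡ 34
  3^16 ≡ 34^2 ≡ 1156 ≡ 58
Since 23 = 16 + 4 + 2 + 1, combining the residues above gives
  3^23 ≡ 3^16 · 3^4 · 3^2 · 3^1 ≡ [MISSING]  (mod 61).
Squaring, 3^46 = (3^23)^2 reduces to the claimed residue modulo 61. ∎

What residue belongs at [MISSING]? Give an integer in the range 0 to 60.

27

3^16 · 3^4 · 3^2 · 3^1 ≡ 58 · 20 · 9 · 3 = 31320.
31320 mod 61 = 27, so 3^23 ≡ 27 (mod 61).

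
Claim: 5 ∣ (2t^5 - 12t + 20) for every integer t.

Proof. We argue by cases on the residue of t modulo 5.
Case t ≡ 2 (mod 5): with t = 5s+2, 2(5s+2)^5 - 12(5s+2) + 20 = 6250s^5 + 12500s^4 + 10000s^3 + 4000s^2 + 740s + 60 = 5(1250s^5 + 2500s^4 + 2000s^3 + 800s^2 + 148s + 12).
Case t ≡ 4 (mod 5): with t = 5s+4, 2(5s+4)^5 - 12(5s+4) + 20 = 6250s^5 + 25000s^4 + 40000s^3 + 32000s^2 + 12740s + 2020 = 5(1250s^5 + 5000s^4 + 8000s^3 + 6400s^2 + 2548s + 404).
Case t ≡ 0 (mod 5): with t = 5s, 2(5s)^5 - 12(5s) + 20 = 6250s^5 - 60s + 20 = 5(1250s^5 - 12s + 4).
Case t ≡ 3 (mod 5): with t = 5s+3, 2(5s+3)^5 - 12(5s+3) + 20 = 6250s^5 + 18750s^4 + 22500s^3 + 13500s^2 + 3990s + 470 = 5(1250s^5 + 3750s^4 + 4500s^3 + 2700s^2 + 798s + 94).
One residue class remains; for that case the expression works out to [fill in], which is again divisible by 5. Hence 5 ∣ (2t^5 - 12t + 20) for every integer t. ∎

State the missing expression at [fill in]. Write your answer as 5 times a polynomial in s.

The residues treated are {2, 4, 0, 3}, so the missing case is t ≡ 1 (mod 5); write t = 5s+1.
Then 2(5s+1)^5 - 12(5s+1) + 20 = 6250s^5 + 6250s^4 + 2500s^3 + 500s^2 - 10s + 10 = 5(1250s^5 + 1250s^4 + 500s^3 + 100s^2 - 2s + 2).

5(1250s^5 + 1250s^4 + 500s^3 + 100s^2 - 2s + 2)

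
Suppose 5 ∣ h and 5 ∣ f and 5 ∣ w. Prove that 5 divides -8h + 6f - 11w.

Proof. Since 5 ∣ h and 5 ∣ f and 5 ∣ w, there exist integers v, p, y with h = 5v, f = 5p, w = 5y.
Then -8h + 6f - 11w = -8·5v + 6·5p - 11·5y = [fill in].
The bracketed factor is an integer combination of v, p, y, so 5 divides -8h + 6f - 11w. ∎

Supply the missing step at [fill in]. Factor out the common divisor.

5(6p - 8v - 11y)

Each term has a factor of 5: -8·5v + 6·5p - 11·5y = 5·(6p - 8v - 11y).
Since 6p - 8v - 11y is an integer, 5 ∣ (-8h + 6f - 11w).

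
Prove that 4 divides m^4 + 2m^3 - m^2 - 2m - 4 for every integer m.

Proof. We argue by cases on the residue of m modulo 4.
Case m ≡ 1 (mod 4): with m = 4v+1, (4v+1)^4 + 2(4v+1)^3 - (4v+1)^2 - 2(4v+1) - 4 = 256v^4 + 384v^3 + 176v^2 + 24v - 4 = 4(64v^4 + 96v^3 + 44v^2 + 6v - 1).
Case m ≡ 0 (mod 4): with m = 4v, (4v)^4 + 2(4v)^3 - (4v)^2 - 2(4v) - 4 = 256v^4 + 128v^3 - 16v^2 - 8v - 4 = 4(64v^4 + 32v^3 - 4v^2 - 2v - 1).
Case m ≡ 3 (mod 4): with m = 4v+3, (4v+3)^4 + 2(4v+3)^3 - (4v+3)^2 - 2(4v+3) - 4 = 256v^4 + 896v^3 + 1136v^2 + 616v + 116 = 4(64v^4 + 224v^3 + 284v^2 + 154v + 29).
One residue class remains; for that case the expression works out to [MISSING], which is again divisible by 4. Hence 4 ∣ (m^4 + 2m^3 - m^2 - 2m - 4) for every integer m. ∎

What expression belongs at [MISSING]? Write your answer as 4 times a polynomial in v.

Only m ≡ 2 (mod 4) is unaccounted for. Put m = 4v+2:
(4v+2)^4 + 2(4v+2)^3 - (4v+2)^2 - 2(4v+2) - 4 expands to 256v^4 + 640v^3 + 560v^2 + 200v + 20,
and factoring out 4 leaves 4(64v^4 + 160v^3 + 140v^2 + 50v + 5).

4(64v^4 + 160v^3 + 140v^2 + 50v + 5)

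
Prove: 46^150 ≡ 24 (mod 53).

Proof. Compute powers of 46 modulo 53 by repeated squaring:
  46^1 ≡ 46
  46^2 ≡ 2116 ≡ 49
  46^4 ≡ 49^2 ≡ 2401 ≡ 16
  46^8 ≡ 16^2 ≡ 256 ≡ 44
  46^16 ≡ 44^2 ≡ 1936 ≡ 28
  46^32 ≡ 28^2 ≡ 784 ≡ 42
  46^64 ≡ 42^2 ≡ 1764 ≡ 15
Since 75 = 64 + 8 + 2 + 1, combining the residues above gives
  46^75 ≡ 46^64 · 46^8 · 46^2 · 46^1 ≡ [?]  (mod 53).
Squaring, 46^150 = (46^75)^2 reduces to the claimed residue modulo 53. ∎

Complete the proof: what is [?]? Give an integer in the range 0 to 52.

36

46^64 · 46^8 · 46^2 · 46^1 ≡ 15 · 44 · 49 · 46 = 1487640.
1487640 mod 53 = 36, so 46^75 ≡ 36 (mod 53).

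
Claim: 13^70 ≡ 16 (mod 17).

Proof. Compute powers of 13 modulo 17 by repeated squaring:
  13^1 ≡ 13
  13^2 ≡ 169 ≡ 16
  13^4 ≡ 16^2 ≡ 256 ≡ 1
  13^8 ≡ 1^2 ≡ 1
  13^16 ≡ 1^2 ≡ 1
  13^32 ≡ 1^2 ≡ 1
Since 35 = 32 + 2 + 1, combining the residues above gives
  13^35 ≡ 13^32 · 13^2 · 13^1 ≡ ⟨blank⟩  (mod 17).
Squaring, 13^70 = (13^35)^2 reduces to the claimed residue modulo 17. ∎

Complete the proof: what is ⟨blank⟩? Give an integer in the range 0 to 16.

4

13^32 · 13^2 · 13^1 ≡ 1 · 16 · 13 = 208.
208 mod 17 = 4, so 13^35 ≡ 4 (mod 17).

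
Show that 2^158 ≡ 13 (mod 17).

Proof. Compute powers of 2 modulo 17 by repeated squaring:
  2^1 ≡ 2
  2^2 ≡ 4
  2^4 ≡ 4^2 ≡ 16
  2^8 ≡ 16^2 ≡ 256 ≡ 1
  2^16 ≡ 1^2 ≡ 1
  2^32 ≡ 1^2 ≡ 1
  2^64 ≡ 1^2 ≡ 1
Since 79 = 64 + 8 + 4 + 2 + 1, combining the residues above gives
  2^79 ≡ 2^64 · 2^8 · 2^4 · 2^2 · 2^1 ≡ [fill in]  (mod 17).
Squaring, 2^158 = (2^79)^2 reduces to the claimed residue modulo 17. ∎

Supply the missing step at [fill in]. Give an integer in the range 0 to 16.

9

Multiply the listed residues: 1 · 1 · 16 · 4 · 2 = 1 → 16 → 64 → 128.
Reducing modulo 17: 128 = 7·17 + 9, so 2^79 ≡ 9.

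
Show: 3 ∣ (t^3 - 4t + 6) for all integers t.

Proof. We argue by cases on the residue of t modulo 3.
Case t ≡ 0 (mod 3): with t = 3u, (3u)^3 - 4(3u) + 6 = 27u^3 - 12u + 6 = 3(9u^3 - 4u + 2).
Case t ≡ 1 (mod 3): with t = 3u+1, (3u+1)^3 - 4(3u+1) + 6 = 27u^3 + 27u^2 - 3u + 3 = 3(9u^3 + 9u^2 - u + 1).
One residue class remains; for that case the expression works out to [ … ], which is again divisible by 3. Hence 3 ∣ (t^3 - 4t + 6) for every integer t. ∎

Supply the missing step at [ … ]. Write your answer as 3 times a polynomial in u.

The residues treated are {0, 1}, so the missing case is t ≡ 2 (mod 3); write t = 3u+2.
Then (3u+2)^3 - 4(3u+2) + 6 = 27u^3 + 54u^2 + 24u + 6 = 3(9u^3 + 18u^2 + 8u + 2).

3(9u^3 + 18u^2 + 8u + 2)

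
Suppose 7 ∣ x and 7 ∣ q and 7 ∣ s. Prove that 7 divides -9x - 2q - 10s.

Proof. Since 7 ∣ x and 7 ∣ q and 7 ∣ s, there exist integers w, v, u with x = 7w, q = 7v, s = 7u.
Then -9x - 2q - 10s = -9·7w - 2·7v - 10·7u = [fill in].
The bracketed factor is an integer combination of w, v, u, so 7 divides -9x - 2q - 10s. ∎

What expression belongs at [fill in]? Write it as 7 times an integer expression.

7(-10u - 2v - 9w)

Pull the common 7 out of every term: -9·7w - 2·7v - 10·7u = 7(-10u - 2v - 9w).
-10u - 2v - 9w is an integer, which exhibits the divisibility.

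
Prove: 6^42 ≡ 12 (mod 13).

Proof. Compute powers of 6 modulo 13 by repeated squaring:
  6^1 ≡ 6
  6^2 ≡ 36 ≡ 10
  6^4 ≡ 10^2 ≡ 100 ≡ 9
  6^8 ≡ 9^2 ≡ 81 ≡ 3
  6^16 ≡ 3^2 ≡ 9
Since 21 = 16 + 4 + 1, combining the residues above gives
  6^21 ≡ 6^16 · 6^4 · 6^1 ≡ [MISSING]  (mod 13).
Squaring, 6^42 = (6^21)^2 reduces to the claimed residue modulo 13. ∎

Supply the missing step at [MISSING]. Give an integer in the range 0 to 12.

6^16 · 6^4 · 6^1 ≡ 9 · 9 · 6 = 486.
486 mod 13 = 5, so 6^21 ≡ 5 (mod 13).

5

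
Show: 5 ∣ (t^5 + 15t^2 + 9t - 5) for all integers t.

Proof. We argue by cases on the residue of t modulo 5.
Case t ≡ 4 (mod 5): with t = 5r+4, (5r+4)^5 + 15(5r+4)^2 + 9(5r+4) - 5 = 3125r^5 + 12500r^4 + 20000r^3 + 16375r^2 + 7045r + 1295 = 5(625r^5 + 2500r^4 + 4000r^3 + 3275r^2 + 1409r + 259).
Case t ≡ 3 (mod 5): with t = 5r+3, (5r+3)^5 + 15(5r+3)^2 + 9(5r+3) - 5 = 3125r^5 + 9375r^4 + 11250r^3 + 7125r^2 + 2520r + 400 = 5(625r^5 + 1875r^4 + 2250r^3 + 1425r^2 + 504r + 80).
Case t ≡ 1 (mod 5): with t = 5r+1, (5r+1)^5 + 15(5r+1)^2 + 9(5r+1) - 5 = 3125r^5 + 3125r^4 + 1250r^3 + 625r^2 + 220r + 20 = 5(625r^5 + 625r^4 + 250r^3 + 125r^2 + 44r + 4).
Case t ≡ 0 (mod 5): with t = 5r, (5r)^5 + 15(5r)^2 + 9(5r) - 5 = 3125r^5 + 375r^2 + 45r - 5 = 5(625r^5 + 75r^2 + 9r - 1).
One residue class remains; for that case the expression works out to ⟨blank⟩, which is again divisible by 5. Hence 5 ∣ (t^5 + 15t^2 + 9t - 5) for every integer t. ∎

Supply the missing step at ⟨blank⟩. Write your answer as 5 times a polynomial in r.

The residues treated are {4, 3, 1, 0}, so the missing case is t ≡ 2 (mod 5); write t = 5r+2.
Then (5r+2)^5 + 15(5r+2)^2 + 9(5r+2) - 5 = 3125r^5 + 6250r^4 + 5000r^3 + 2375r^2 + 745r + 105 = 5(625r^5 + 1250r^4 + 1000r^3 + 475r^2 + 149r + 21).

5(625r^5 + 1250r^4 + 1000r^3 + 475r^2 + 149r + 21)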